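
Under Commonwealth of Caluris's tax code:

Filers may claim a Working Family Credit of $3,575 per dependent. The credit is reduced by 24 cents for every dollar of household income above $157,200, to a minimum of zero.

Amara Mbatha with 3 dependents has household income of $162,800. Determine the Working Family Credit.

Working Family Credit: base = 3 × $3,575 = $10,725. 24% of the $5,600 excess over $157,200 is $1,344; credit = $10,725 − $1,344 = $9,381.

$9,381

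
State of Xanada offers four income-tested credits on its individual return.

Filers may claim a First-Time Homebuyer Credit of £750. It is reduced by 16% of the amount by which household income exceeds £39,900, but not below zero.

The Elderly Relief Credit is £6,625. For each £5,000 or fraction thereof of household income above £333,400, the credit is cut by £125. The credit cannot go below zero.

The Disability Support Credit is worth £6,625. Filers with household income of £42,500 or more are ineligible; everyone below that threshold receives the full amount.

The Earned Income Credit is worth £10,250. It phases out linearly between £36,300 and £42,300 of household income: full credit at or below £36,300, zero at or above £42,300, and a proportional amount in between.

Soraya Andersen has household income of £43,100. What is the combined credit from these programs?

First-Time Homebuyer Credit: 16% of the £3,200 excess over £39,900 is £512; credit = £750 − £512 = £238.
Elderly Relief Credit: £43,100 is at or below the £333,400 threshold, so the full £6,625 applies.
Disability Support Credit: £43,100 meets or exceeds the £42,500 cutoff, so the credit is £0.
Earned Income Credit: £43,100 is at or above £42,300, so the credit is £0.
Total: £238 + £6,625 + £0 + £0 = £6,863.

£6,863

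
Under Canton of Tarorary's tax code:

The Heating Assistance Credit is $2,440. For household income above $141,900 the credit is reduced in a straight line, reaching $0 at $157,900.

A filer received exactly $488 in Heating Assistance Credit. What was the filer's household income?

$154,700

$488 is 488/2,440 of the full $2,440, so 1,952/2,440 of the $16,000 range has been used: income = $141,900 + $16,000 × 1,952/2,440 = $154,700.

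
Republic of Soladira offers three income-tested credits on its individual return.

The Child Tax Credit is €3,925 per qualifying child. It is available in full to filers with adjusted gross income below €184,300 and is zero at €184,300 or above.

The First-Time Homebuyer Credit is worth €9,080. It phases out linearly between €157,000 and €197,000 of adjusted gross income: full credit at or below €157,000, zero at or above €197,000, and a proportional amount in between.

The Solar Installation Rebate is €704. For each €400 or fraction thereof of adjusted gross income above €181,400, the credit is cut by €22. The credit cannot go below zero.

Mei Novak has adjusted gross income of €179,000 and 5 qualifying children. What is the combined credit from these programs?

Child Tax Credit: base = 5 × €3,925 = €19,625. €179,000 is below the €184,300 cutoff, so the full €19,625 applies.
First-Time Homebuyer Credit: €179,000 is €22,000 into a €40,000 phase-out range, leaving 18,000/40,000 of the credit: €9,080 × 18,000/40,000 = €4,086.
Solar Installation Rebate: €179,000 is at or below the €181,400 threshold, so the full €704 applies.
Total: €19,625 + €4,086 + €704 = €24,415.

€24,415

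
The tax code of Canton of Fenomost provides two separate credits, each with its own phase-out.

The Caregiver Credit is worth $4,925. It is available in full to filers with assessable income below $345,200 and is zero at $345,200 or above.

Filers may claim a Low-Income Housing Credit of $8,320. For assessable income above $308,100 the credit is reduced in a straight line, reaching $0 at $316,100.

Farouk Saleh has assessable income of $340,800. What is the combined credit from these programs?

Caregiver Credit: $340,800 is below the $345,200 cutoff, so the full $4,925 applies.
Low-Income Housing Credit: $340,800 is at or above $316,100, so the credit is $0.
Total: $4,925 + $0 = $4,925.

$4,925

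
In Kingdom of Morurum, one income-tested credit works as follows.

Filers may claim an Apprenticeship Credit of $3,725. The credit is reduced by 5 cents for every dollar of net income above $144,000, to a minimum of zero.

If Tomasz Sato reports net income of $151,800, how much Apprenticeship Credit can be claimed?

Apprenticeship Credit: 5% of the $7,800 excess over $144,000 is $390; credit = $3,725 − $390 = $3,335.

$3,335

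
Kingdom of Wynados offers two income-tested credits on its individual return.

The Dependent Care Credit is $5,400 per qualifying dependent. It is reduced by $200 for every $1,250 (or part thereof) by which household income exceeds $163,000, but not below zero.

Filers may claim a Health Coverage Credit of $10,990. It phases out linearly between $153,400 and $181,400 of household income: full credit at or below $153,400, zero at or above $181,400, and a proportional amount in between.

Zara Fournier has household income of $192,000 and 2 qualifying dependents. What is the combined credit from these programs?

$6,000

Dependent Care Credit: base = 2 × $5,400 = $10,800. income exceeds $163,000 by $29,000, which is 24 full-or-partial $1,250 increments; reduction = 24 × $200 = $4,800, leaving $6,000.
Health Coverage Credit: $192,000 is at or above $181,400, so the credit is $0.
Total: $6,000 + $0 = $6,000.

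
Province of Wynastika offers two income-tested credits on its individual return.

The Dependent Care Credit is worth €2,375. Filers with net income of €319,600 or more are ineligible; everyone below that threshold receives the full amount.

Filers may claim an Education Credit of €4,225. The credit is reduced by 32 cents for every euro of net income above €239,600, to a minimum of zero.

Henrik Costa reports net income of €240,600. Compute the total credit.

€6,280

Dependent Care Credit: €240,600 is below the €319,600 cutoff, so the full €2,375 applies.
Education Credit: 32% of the €1,000 excess over €239,600 is €320; credit = €4,225 − €320 = €3,905.
Total: €2,375 + €3,905 = €6,280.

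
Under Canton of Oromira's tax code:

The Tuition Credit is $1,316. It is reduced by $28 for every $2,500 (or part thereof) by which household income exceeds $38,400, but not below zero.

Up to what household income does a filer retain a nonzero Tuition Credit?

After 46 increments the reduction is 46 × $28 = $1,288, leaving $28; one more increment wipes it out. Increment 46 ends at excess 46 × $2,500 = $115,000, so the highest qualifying income is $38,400 + $115,000 = $153,400.

$153,400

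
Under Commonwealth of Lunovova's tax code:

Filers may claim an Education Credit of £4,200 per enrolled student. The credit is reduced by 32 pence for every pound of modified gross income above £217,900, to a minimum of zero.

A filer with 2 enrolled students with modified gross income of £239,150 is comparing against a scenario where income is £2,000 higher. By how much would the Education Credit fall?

£640

At £239,150 — base = 2 × £4,200 = £8,400. 32% of the £21,250 excess over £217,900 is £6,800; credit = £8,400 − £6,800 = £1,600.
At £241,150 — base = 2 × £4,200 = £8,400. 32% of the £23,250 excess over £217,900 is £7,440; credit = £8,400 − £7,440 = £960.
Lost: £1,600 − £960 = £640.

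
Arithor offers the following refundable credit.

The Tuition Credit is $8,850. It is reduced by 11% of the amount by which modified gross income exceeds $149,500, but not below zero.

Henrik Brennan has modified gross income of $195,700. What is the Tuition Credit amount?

Tuition Credit: 11% of the $46,200 excess over $149,500 is $5,082; credit = $8,850 − $5,082 = $3,768.

$3,768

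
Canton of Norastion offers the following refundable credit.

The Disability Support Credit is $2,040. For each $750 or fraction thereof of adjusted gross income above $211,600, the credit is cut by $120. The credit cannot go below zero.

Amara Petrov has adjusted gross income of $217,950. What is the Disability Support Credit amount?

$960

Disability Support Credit: income exceeds $211,600 by $6,350, which is 9 full-or-partial $750 increments; reduction = 9 × $120 = $1,080, leaving $960.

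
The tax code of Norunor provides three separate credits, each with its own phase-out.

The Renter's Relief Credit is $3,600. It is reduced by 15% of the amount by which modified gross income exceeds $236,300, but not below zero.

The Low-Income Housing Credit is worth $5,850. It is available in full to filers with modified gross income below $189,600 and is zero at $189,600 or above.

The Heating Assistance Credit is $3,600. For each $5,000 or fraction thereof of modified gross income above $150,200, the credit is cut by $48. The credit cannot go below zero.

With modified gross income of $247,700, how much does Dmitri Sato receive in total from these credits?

$4,530

Renter's Relief Credit: 15% of the $11,400 excess over $236,300 is $1,710; credit = $3,600 − $1,710 = $1,890.
Low-Income Housing Credit: $247,700 meets or exceeds the $189,600 cutoff, so the credit is $0.
Heating Assistance Credit: income exceeds $150,200 by $97,500, which is 20 full-or-partial $5,000 increments; reduction = 20 × $48 = $960, leaving $2,640.
Total: $1,890 + $0 + $2,640 = $4,530.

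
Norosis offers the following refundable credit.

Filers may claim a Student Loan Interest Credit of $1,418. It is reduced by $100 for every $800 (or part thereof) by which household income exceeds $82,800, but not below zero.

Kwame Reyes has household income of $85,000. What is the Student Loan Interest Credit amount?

Student Loan Interest Credit: income exceeds $82,800 by $2,200, which is 3 full-or-partial $800 increments; reduction = 3 × $100 = $300, leaving $1,118.

$1,118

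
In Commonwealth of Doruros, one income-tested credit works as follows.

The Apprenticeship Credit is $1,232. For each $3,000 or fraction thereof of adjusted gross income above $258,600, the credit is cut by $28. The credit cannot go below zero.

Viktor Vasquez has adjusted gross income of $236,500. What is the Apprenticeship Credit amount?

Apprenticeship Credit: $236,500 is at or below the $258,600 threshold, so the full $1,232 applies.

$1,232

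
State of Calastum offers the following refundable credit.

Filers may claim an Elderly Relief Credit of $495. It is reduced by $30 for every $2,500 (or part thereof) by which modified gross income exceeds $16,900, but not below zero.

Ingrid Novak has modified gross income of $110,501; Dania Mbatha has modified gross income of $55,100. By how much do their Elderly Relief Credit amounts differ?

Ingrid ($110,501): Elderly Relief Credit: income exceeds $16,900 by $93,601 → 38 increments × $30 = $1,140 ≥ base, so the credit is $0.
Dania ($55,100): Elderly Relief Credit: income exceeds $16,900 by $38,200, which is 16 full-or-partial $2,500 increments; reduction = 16 × $30 = $480, leaving $15.
Difference: |$0 − $15| = $15.

$15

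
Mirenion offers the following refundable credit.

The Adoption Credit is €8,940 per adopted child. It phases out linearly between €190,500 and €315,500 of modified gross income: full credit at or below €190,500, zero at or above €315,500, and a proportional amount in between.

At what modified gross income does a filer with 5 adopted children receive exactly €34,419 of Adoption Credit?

€219,250

Full credit = 5 × €8,940 = €44,700.
€34,419 is 34,419/44,700 of the full €44,700, so 10,281/44,700 of the €125,000 range has been used: income = €190,500 + €125,000 × 10,281/44,700 = €219,250.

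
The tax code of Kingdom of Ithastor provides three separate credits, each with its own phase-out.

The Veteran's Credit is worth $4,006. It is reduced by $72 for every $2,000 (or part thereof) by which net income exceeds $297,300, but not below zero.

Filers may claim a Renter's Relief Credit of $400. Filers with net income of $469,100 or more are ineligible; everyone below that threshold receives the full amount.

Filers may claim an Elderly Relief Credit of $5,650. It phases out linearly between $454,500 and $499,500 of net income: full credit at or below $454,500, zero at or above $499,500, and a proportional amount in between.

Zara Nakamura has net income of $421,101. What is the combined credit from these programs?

Veteran's Credit: income exceeds $297,300 by $123,801 → 62 increments × $72 = $4,464 ≥ base, so the credit is $0.
Renter's Relief Credit: $421,101 is below the $469,100 cutoff, so the full $400 applies.
Elderly Relief Credit: $421,101 is at or below the $454,500 threshold, so the full $5,650 applies.
Total: $0 + $400 + $5,650 = $6,050.

$6,050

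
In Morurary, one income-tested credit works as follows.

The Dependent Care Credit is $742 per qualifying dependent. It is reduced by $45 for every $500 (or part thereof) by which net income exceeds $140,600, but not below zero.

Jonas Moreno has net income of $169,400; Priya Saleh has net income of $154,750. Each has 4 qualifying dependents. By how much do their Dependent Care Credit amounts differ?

Jonas ($169,400): Dependent Care Credit: base = 4 × $742 = $2,968. income exceeds $140,600 by $28,800, which is 58 full-or-partial $500 increments; reduction = 58 × $45 = $2,610, leaving $358.
Priya ($154,750): Dependent Care Credit: base = 4 × $742 = $2,968. income exceeds $140,600 by $14,150, which is 29 full-or-partial $500 increments; reduction = 29 × $45 = $1,305, leaving $1,663.
Difference: |$358 − $1,663| = $1,305.

$1,305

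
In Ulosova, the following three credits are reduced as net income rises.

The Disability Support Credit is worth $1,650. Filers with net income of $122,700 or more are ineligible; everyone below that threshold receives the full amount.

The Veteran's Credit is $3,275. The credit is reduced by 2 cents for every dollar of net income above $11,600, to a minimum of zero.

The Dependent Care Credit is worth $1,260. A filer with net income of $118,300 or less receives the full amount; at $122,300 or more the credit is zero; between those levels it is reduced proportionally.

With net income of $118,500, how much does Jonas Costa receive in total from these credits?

$3,984

Disability Support Credit: $118,500 is below the $122,700 cutoff, so the full $1,650 applies.
Veteran's Credit: 2% of the $106,900 excess over $11,600 is $2,138; credit = $3,275 − $2,138 = $1,137.
Dependent Care Credit: $118,500 is $200 into a $4,000 phase-out range, leaving 3,800/4,000 of the credit: $1,260 × 3,800/4,000 = $1,197.
Total: $1,650 + $1,137 + $1,197 = $3,984.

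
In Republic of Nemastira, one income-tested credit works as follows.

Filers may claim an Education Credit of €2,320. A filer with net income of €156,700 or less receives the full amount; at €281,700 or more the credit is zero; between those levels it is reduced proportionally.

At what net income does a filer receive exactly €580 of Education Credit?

€250,450

€580 is 580/2,320 of the full €2,320, so 1,740/2,320 of the €125,000 range has been used: income = €156,700 + €125,000 × 1,740/2,320 = €250,450.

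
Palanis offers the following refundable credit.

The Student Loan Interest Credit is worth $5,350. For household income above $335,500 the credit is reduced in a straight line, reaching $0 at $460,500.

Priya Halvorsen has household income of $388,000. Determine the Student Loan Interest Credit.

Student Loan Interest Credit: $388,000 is $52,500 into a $125,000 phase-out range, leaving 72,500/125,000 of the credit: $5,350 × 72,500/125,000 = $3,103.

$3,103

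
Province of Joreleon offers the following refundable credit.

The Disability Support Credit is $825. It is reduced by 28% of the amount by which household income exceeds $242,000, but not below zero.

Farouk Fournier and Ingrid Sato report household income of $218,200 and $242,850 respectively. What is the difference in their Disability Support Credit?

$238

Farouk ($218,200): Disability Support Credit: $218,200 is at or below the $242,000 threshold, so the full $825 applies.
Ingrid ($242,850): Disability Support Credit: 28% of the $850 excess over $242,000 is $238; credit = $825 − $238 = $587.
Difference: |$825 − $587| = $238.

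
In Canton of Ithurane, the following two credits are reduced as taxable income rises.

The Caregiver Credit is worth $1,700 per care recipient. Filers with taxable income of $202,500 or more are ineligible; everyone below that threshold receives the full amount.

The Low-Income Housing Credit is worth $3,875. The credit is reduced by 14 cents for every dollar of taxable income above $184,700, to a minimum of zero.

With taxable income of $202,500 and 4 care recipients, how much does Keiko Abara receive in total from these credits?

Caregiver Credit: base = 4 × $1,700 = $6,800. $202,500 meets or exceeds the $202,500 cutoff, so the credit is $0.
Low-Income Housing Credit: 14% of the $17,800 excess over $184,700 is $2,492; credit = $3,875 − $2,492 = $1,383.
Total: $0 + $1,383 = $1,383.

$1,383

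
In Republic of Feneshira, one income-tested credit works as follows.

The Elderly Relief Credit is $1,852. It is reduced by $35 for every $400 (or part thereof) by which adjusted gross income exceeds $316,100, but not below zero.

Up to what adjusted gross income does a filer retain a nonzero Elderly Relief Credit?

$336,900

After 52 increments the reduction is 52 × $35 = $1,820, leaving $32; one more increment wipes it out. Increment 52 ends at excess 52 × $400 = $20,800, so the highest qualifying income is $316,100 + $20,800 = $336,900.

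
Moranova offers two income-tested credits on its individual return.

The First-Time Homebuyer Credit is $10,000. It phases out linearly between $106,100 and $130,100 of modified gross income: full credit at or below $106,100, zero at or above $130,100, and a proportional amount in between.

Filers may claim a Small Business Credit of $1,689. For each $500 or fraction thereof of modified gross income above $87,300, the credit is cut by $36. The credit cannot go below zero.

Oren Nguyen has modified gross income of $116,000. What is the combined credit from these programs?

First-Time Homebuyer Credit: $116,000 is $9,900 into a $24,000 phase-out range, leaving 14,100/24,000 of the credit: $10,000 × 14,100/24,000 = $5,875.
Small Business Credit: income exceeds $87,300 by $28,700 → 58 increments × $36 = $2,088 ≥ base, so the credit is $0.
Total: $5,875 + $0 = $5,875.

$5,875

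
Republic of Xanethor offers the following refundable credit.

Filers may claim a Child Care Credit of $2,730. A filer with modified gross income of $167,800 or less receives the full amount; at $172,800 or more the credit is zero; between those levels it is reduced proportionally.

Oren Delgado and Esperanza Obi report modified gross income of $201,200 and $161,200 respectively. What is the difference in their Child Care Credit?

Oren ($201,200): Child Care Credit: $201,200 is at or above $172,800, so the credit is $0.
Esperanza ($161,200): Child Care Credit: $161,200 is at or below the $167,800 threshold, so the full $2,730 applies.
Difference: |$0 − $2,730| = $2,730.

$2,730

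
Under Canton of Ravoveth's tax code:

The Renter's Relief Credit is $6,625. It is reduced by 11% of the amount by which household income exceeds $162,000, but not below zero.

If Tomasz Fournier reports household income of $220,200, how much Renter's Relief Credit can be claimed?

Renter's Relief Credit: 11% of the $58,200 excess over $162,000 is $6,402; credit = $6,625 − $6,402 = $223.

$223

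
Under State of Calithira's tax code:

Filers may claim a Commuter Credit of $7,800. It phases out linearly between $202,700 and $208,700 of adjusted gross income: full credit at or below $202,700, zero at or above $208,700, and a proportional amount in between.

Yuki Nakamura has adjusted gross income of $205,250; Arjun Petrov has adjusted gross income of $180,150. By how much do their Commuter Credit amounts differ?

Yuki ($205,250): Commuter Credit: $205,250 is $2,550 into a $6,000 phase-out range, leaving 3,450/6,000 of the credit: $7,800 × 3,450/6,000 = $4,485.
Arjun ($180,150): Commuter Credit: $180,150 is at or below the $202,700 threshold, so the full $7,800 applies.
Difference: |$4,485 − $7,800| = $3,315.

$3,315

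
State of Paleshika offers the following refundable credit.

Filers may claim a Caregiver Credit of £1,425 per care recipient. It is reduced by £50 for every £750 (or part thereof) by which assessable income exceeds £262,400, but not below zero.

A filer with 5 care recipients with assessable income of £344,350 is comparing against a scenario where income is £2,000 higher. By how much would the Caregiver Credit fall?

£100

At £344,350 — base = 5 × £1,425 = £7,125. income exceeds £262,400 by £81,950, which is 110 full-or-partial £750 increments; reduction = 110 × £50 = £5,500, leaving £1,625.
At £346,350 — base = 5 × £1,425 = £7,125. income exceeds £262,400 by £83,950, which is 112 full-or-partial £750 increments; reduction = 112 × £50 = £5,600, leaving £1,525.
Lost: £1,625 − £1,525 = £100.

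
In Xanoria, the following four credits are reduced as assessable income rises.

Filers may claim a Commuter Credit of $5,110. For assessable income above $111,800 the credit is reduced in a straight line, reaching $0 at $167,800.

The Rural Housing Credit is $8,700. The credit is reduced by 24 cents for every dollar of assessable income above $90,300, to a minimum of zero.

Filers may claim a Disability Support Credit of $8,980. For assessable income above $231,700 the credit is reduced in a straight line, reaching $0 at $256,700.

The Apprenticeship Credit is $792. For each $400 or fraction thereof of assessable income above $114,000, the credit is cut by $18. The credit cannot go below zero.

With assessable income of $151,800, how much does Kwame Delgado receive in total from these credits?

Commuter Credit: $151,800 is $40,000 into a $56,000 phase-out range, leaving 16,000/56,000 of the credit: $5,110 × 16,000/56,000 = $1,460.
Rural Housing Credit: 24% of the $61,500 excess over $90,300 is $14,760 ≥ base, so the credit is $0.
Disability Support Credit: $151,800 is at or below the $231,700 threshold, so the full $8,980 applies.
Apprenticeship Credit: income exceeds $114,000 by $37,800 → 95 increments × $18 = $1,710 ≥ base, so the credit is $0.
Total: $1,460 + $0 + $8,980 + $0 = $10,440.

$10,440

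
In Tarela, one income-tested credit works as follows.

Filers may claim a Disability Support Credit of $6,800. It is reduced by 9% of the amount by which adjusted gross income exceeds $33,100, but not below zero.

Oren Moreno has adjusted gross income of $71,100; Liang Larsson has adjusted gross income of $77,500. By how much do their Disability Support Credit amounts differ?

Oren ($71,100): Disability Support Credit: 9% of the $38,000 excess over $33,100 is $3,420; credit = $6,800 − $3,420 = $3,380.
Liang ($77,500): Disability Support Credit: 9% of the $44,400 excess over $33,100 is $3,996; credit = $6,800 − $3,996 = $2,804.
Difference: |$3,380 − $2,804| = $576.

$576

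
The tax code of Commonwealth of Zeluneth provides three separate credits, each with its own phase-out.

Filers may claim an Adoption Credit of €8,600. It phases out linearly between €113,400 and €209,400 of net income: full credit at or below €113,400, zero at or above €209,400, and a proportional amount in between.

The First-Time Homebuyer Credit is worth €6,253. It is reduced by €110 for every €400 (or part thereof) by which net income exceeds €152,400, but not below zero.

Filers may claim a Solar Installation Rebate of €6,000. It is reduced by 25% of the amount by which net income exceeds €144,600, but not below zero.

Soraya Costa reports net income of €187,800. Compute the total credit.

€1,935

Adoption Credit: €187,800 is €74,400 into a €96,000 phase-out range, leaving 21,600/96,000 of the credit: €8,600 × 21,600/96,000 = €1,935.
First-Time Homebuyer Credit: income exceeds €152,400 by €35,400 → 89 increments × €110 = €9,790 ≥ base, so the credit is €0.
Solar Installation Rebate: 25% of the €43,200 excess over €144,600 is €10,800 ≥ base, so the credit is €0.
Total: €1,935 + €0 + €0 = €1,935.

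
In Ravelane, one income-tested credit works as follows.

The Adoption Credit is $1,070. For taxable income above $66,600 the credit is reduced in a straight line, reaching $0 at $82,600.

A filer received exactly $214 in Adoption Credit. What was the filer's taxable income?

$79,400

$214 is 214/1,070 of the full $1,070, so 856/1,070 of the $16,000 range has been used: income = $66,600 + $16,000 × 856/1,070 = $79,400.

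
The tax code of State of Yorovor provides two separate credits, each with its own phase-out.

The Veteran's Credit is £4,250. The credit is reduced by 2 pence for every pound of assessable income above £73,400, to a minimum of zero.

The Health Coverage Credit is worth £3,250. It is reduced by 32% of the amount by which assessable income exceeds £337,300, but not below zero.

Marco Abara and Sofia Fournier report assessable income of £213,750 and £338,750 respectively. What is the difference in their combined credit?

£1,907

Marco (£213,750): Veteran's Credit: 2% of the £140,350 excess over £73,400 is £2,807; credit = £4,250 − £2,807 = £1,443. Health Coverage Credit: £213,750 is at or below the £337,300 threshold, so the full £3,250 applies. total £1,443 + £3,250 = £4,693
Sofia (£338,750): Veteran's Credit: 2% of the £265,350 excess over £73,400 is £5,307 ≥ base, so the credit is £0. Health Coverage Credit: 32% of the £1,450 excess over £337,300 is £464; credit = £3,250 − £464 = £2,786. total £0 + £2,786 = £2,786
Difference: |£4,693 − £2,786| = £1,907.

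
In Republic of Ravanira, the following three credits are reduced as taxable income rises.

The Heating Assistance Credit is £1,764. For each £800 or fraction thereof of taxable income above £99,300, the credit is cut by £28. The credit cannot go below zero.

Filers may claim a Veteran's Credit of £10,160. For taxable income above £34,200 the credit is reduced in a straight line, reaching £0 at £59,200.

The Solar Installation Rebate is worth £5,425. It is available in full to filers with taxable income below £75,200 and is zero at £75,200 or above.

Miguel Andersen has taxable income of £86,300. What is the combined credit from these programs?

£1,764

Heating Assistance Credit: £86,300 is at or below the £99,300 threshold, so the full £1,764 applies.
Veteran's Credit: £86,300 is at or above £59,200, so the credit is £0.
Solar Installation Rebate: £86,300 meets or exceeds the £75,200 cutoff, so the credit is £0.
Total: £1,764 + £0 + £0 = £1,764.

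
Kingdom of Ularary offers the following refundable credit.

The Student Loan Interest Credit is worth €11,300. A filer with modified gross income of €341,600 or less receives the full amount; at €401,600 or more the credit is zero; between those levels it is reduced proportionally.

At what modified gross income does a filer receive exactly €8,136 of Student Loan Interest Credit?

€8,136 is 8,136/11,300 of the full €11,300, so 3,164/11,300 of the €60,000 range has been used: income = €341,600 + €60,000 × 3,164/11,300 = €358,400.

€358,400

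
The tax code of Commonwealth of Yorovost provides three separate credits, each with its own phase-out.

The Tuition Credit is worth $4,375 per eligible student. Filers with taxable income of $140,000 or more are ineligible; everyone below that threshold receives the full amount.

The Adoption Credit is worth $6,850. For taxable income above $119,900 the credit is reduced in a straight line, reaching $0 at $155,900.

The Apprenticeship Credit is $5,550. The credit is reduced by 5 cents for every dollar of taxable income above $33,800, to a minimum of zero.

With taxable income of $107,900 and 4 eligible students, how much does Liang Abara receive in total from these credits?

$26,195

Tuition Credit: base = 4 × $4,375 = $17,500. $107,900 is below the $140,000 cutoff, so the full $17,500 applies.
Adoption Credit: $107,900 is at or below the $119,900 threshold, so the full $6,850 applies.
Apprenticeship Credit: 5% of the $74,100 excess over $33,800 is $3,705; credit = $5,550 − $3,705 = $1,845.
Total: $17,500 + $6,850 + $1,845 = $26,195.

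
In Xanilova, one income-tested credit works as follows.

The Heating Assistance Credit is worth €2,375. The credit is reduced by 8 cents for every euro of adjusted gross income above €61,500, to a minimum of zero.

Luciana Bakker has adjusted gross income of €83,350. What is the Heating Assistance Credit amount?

Heating Assistance Credit: 8% of the €21,850 excess over €61,500 is €1,748; credit = €2,375 − €1,748 = €627.

€627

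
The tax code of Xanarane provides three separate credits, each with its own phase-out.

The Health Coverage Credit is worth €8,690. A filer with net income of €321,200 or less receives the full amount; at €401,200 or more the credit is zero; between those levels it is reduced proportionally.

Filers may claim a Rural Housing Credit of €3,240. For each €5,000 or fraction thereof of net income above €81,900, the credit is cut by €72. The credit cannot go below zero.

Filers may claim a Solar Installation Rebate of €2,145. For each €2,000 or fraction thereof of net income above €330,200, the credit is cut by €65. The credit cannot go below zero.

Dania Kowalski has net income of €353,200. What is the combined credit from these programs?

Health Coverage Credit: €353,200 is €32,000 into a €80,000 phase-out range, leaving 48,000/80,000 of the credit: €8,690 × 48,000/80,000 = €5,214.
Rural Housing Credit: income exceeds €81,900 by €271,300 → 55 increments × €72 = €3,960 ≥ base, so the credit is €0.
Solar Installation Rebate: income exceeds €330,200 by €23,000, which is 12 full-or-partial €2,000 increments; reduction = 12 × €65 = €780, leaving €1,365.
Total: €5,214 + €0 + €1,365 = €6,579.

€6,579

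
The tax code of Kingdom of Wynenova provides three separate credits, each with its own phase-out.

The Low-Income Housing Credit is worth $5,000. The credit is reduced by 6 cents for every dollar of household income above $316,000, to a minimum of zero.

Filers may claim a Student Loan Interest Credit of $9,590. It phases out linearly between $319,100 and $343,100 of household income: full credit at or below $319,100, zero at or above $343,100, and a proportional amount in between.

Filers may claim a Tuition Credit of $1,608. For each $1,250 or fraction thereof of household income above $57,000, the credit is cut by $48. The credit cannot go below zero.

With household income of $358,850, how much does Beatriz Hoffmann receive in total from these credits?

$2,429

Low-Income Housing Credit: 6% of the $42,850 excess over $316,000 is $2,571; credit = $5,000 − $2,571 = $2,429.
Student Loan Interest Credit: $358,850 is at or above $343,100, so the credit is $0.
Tuition Credit: income exceeds $57,000 by $301,850 → 242 increments × $48 = $11,616 ≥ base, so the credit is $0.
Total: $2,429 + $0 + $0 = $2,429.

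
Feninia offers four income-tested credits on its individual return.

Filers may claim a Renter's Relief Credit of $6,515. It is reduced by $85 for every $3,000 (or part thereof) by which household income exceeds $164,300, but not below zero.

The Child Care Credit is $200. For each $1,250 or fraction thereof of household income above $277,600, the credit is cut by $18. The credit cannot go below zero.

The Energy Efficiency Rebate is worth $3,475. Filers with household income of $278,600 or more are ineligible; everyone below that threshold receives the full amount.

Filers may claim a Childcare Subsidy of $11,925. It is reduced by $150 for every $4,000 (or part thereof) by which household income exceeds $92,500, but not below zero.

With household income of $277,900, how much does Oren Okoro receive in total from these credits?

Renter's Relief Credit: income exceeds $164,300 by $113,600, which is 38 full-or-partial $3,000 increments; reduction = 38 × $85 = $3,230, leaving $3,285.
Child Care Credit: income exceeds $277,600 by $300, which is 1 full-or-partial $1,250 increment; reduction = 1 × $18 = $18, leaving $182.
Energy Efficiency Rebate: $277,900 is below the $278,600 cutoff, so the full $3,475 applies.
Childcare Subsidy: income exceeds $92,500 by $185,400, which is 47 full-or-partial $4,000 increments; reduction = 47 × $150 = $7,050, leaving $4,875.
Total: $3,285 + $182 + $3,475 + $4,875 = $11,817.

$11,817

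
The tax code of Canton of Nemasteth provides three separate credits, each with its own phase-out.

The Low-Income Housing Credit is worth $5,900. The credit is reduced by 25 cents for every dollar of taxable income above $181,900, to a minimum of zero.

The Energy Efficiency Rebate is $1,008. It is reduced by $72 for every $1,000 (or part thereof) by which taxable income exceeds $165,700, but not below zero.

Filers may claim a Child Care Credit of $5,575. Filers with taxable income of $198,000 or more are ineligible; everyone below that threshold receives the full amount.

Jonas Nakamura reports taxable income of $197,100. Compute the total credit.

Low-Income Housing Credit: 25% of the $15,200 excess over $181,900 is $3,800; credit = $5,900 − $3,800 = $2,100.
Energy Efficiency Rebate: income exceeds $165,700 by $31,400 → 32 increments × $72 = $2,304 ≥ base, so the credit is $0.
Child Care Credit: $197,100 is below the $198,000 cutoff, so the full $5,575 applies.
Total: $2,100 + $0 + $5,575 = $7,675.

$7,675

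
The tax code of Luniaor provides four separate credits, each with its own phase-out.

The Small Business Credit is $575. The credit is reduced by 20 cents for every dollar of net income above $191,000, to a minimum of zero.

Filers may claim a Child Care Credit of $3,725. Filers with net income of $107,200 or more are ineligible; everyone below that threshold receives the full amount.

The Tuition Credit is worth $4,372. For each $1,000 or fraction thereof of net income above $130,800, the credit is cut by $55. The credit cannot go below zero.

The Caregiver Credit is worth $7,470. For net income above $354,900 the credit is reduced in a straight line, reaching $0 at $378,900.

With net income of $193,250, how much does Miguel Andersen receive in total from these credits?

$8,502

Small Business Credit: 20% of the $2,250 excess over $191,000 is $450; credit = $575 − $450 = $125.
Child Care Credit: $193,250 meets or exceeds the $107,200 cutoff, so the credit is $0.
Tuition Credit: income exceeds $130,800 by $62,450, which is 63 full-or-partial $1,000 increments; reduction = 63 × $55 = $3,465, leaving $907.
Caregiver Credit: $193,250 is at or below the $354,900 threshold, so the full $7,470 applies.
Total: $125 + $0 + $907 + $7,470 = $8,502.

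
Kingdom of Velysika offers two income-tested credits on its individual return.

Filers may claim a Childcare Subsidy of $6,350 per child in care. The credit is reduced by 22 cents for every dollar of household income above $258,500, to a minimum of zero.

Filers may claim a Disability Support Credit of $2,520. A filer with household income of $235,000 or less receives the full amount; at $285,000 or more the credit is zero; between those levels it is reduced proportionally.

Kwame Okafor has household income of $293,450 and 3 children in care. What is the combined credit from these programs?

$11,361

Childcare Subsidy: base = 3 × $6,350 = $19,050. 22% of the $34,950 excess over $258,500 is $7,689; credit = $19,050 − $7,689 = $11,361.
Disability Support Credit: $293,450 is at or above $285,000, so the credit is $0.
Total: $11,361 + $0 = $11,361.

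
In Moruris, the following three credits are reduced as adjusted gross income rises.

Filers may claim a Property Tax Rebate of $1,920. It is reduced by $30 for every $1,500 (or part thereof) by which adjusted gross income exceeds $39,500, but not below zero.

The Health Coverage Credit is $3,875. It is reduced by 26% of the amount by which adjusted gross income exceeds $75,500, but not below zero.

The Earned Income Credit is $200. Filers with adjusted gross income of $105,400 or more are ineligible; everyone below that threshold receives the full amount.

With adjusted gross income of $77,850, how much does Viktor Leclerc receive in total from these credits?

$4,604

Property Tax Rebate: income exceeds $39,500 by $38,350, which is 26 full-or-partial $1,500 increments; reduction = 26 × $30 = $780, leaving $1,140.
Health Coverage Credit: 26% of the $2,350 excess over $75,500 is $611; credit = $3,875 − $611 = $3,264.
Earned Income Credit: $77,850 is below the $105,400 cutoff, so the full $200 applies.
Total: $1,140 + $3,264 + $200 = $4,604.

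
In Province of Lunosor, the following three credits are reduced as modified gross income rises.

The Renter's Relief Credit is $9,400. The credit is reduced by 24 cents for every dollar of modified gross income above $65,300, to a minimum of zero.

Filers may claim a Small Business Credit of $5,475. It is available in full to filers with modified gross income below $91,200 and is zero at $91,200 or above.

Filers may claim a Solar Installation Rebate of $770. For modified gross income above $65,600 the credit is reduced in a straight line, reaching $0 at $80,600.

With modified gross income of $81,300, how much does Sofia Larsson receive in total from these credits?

$11,035

Renter's Relief Credit: 24% of the $16,000 excess over $65,300 is $3,840; credit = $9,400 − $3,840 = $5,560.
Small Business Credit: $81,300 is below the $91,200 cutoff, so the full $5,475 applies.
Solar Installation Rebate: $81,300 is at or above $80,600, so the credit is $0.
Total: $5,560 + $5,475 + $0 = $11,035.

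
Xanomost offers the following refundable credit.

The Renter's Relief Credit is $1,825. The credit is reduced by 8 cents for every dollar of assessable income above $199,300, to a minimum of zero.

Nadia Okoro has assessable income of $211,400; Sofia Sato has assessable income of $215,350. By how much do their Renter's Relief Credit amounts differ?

Nadia ($211,400): Renter's Relief Credit: 8% of the $12,100 excess over $199,300 is $968; credit = $1,825 − $968 = $857.
Sofia ($215,350): Renter's Relief Credit: 8% of the $16,050 excess over $199,300 is $1,284; credit = $1,825 − $1,284 = $541.
Difference: |$857 − $541| = $316.

$316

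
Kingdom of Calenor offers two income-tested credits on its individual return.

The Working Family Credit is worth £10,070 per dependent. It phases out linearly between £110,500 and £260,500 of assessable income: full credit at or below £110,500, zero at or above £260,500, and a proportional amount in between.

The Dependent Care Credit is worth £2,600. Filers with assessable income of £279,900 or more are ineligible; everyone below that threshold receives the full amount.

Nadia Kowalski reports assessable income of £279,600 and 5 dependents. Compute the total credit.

Working Family Credit: base = 5 × £10,070 = £50,350. £279,600 is at or above £260,500, so the credit is £0.
Dependent Care Credit: £279,600 is below the £279,900 cutoff, so the full £2,600 applies.
Total: £0 + £2,600 = £2,600.

£2,600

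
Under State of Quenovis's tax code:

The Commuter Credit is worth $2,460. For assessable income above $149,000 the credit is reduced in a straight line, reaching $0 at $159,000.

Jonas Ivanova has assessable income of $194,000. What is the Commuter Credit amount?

Commuter Credit: $194,000 is at or above $159,000, so the credit is $0.

$0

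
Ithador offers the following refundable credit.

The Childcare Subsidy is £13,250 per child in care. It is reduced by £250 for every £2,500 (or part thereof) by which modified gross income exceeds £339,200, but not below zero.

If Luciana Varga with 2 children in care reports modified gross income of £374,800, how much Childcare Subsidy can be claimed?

Childcare Subsidy: base = 2 × £13,250 = £26,500. income exceeds £339,200 by £35,600, which is 15 full-or-partial £2,500 increments; reduction = 15 × £250 = £3,750, leaving £22,750.

£22,750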